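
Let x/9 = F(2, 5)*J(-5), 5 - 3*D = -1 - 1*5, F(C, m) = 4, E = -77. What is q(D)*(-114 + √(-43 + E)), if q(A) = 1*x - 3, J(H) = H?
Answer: 20862 - 366*I*√30 ≈ 20862.0 - 2004.7*I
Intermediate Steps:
D = 11/3 (D = 5/3 - (-1 - 1*5)/3 = 5/3 - (-1 - 5)/3 = 5/3 - ⅓*(-6) = 5/3 + 2 = 11/3 ≈ 3.6667)
x = -180 (x = 9*(4*(-5)) = 9*(-20) = -180)
q(A) = -183 (q(A) = 1*(-180) - 3 = -180 - 3 = -183)
q(D)*(-114 + √(-43 + E)) = -183*(-114 + √(-43 - 77)) = -183*(-114 + √(-120)) = -183*(-114 + 2*I*√30) = 20862 - 366*I*√30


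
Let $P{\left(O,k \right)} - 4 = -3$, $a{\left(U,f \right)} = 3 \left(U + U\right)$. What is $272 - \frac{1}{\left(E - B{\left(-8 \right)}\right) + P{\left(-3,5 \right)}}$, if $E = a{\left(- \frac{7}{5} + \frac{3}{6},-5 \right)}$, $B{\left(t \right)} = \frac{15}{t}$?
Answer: $\frac{27512}{101} \approx 272.4$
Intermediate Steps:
$a{\left(U,f \right)} = 6 U$ ($a{\left(U,f \right)} = 3 \cdot 2 U = 6 U$)
$E = - \frac{27}{5}$ ($E = 6 \left(- \frac{7}{5} + \frac{3}{6}\right) = 6 \left(\left(-7\right) \frac{1}{5} + 3 \cdot \frac{1}{6}\right) = 6 \left(- \frac{7}{5} + \frac{1}{2}\right) = 6 \left(- \frac{9}{10}\right) = - \frac{27}{5} \approx -5.4$)
$P{\left(O,k \right)} = 1$ ($P{\left(O,k \right)} = 4 - 3 = 1$)
$272 - \frac{1}{\left(E - B{\left(-8 \right)}\right) + P{\left(-3,5 \right)}} = 272 - \frac{1}{\left(- \frac{27}{5} - \frac{15}{-8}\right) + 1} = 272 - \frac{1}{\left(- \frac{27}{5} - 15 \left(- \frac{1}{8}\right)\right) + 1} = 272 - \frac{1}{\left(- \frac{27}{5} - - \frac{15}{8}\right) + 1} = 272 - \frac{1}{\left(- \frac{27}{5} + \frac{15}{8}\right) + 1} = 272 - \frac{1}{- \frac{141}{40} + 1} = 272 - \frac{1}{- \frac{101}{40}} = 272 - - \frac{40}{101} = 272 + \frac{40}{101} = \frac{27512}{101}$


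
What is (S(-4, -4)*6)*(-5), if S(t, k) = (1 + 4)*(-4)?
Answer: 600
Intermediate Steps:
S(t, k) = -20 (S(t, k) = 5*(-4) = -20)
(S(-4, -4)*6)*(-5) = -20*6*(-5) = -120*(-5) = 600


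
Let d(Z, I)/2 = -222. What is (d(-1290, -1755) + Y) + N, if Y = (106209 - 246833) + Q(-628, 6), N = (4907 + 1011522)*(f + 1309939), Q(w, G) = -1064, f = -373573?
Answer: 951749414882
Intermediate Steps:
d(Z, I) = -444 (d(Z, I) = 2*(-222) = -444)
N = 951749557014 (N = (4907 + 1011522)*(-373573 + 1309939) = 1016429*936366 = 951749557014)
Y = -141688 (Y = (106209 - 246833) - 1064 = -140624 - 1064 = -141688)
(d(-1290, -1755) + Y) + N = (-444 - 141688) + 951749557014 = -142132 + 951749557014 = 951749414882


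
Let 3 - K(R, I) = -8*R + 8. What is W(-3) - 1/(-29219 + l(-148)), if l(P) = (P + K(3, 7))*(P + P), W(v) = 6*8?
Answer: 430319/8965 ≈ 48.000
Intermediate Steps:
K(R, I) = -5 + 8*R (K(R, I) = 3 - (-8*R + 8) = 3 - (8 - 8*R) = 3 + (-8 + 8*R) = -5 + 8*R)
W(v) = 48
l(P) = 2*P*(19 + P) (l(P) = (P + (-5 + 8*3))*(P + P) = (P + (-5 + 24))*(2*P) = (P + 19)*(2*P) = (19 + P)*(2*P) = 2*P*(19 + P))
W(-3) - 1/(-29219 + l(-148)) = 48 - 1/(-29219 + 2*(-148)*(19 - 148)) = 48 - 1/(-29219 + 2*(-148)*(-129)) = 48 - 1/(-29219 + 38184) = 48 - 1/8965 = 430319/8965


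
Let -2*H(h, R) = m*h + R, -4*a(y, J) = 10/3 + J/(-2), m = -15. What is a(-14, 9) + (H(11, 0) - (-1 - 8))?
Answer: 2203/24 ≈ 91.792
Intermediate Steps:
a(y, J) = -5/6 + J/8 (a(y, J) = -(10/3 + J/(-2))/4 = -(10*(1/3) + J*(-1/2))/4 = -(10/3 - J/2)/4 = -5/6 + J/8)
H(h, R) = -R/2 + 15*h/2 (H(h, R) = -(-15*h + R)/2 = -(R - 15*h)/2 = -R/2 + 15*h/2)
a(-14, 9) + (H(11, 0) - (-1 - 8)) = (-5/6 + (1/8)*9) + ((-1/2*0 + (15/2)*11) - (-1 - 8)) = (-5/6 + 9/8) + ((0 + 165/2) - 1*(-9)) = 7/24 + (165/2 + 9) = 7/24 + 183/2 = 2203/24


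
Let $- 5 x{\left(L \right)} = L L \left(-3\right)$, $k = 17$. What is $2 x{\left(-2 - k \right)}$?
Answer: $\frac{2166}{5} \approx 433.2$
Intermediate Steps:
$x{\left(L \right)} = \frac{3 L^{2}}{5}$ ($x{\left(L \right)} = - \frac{L L \left(-3\right)}{5} = - \frac{L^{2} \left(-3\right)}{5} = - \frac{\left(-3\right) L^{2}}{5} = \frac{3 L^{2}}{5}$)
$2 x{\left(-2 - k \right)} = 2 \frac{3 \left(-2 - 17\right)^{2}}{5} = 2 \frac{3 \left(-19\right)^{2}}{5} = 2 \cdot \frac{3}{5} \cdot 361 = 2 \cdot \frac{1083}{5} = \frac{2166}{5}$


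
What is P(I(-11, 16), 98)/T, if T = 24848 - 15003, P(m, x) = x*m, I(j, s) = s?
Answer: 1568/9845 ≈ 0.15927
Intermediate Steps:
P(m, x) = m*x
T = 9845
P(I(-11, 16), 98)/T = (16*98)/9845 = 1568*(1/9845) = 1568/9845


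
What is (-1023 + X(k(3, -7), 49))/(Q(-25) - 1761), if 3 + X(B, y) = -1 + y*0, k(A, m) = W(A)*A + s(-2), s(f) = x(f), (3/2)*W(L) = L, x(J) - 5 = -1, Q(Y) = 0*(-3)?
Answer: 1027/1761 ≈ 0.58319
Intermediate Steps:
Q(Y) = 0
x(J) = 4 (x(J) = 5 - 1 = 4)
W(L) = 2*L/3
s(f) = 4
k(A, m) = 4 + 2*A²/3 (k(A, m) = (2*A/3)*A + 4 = 2*A²/3 + 4 = 4 + 2*A²/3)
X(B, y) = -4 (X(B, y) = -3 + (-1 + y*0) = -3 + (-1 + 0) = -3 - 1 = -4)
(-1023 + X(k(3, -7), 49))/(Q(-25) - 1761) = (-1023 - 4)/(0 - 1761) = -1027/(-1761) = -1027*(-1/1761) = 1027/1761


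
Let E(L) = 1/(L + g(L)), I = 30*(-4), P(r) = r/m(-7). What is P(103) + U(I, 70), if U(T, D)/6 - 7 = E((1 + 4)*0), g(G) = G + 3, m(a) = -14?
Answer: 513/14 ≈ 36.643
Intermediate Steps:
P(r) = -r/14 (P(r) = r/(-14) = r*(-1/14) = -r/14)
g(G) = 3 + G
I = -120
E(L) = 1/(3 + 2*L) (E(L) = 1/(L + (3 + L)) = 1/(3 + 2*L))
U(T, D) = 44 (U(T, D) = 42 + 6/(3 + 2*((1 + 4)*0)) = 42 + 6/(3 + 2*(5*0)) = 42 + 6/(3 + 2*0) = 42 + 6/(3 + 0) = 42 + 6/3 = 42 + 6*(⅓) = 42 + 2 = 44)
P(103) + U(I, 70) = -1/14*103 + 44 = -103/14 + 44 = 513/14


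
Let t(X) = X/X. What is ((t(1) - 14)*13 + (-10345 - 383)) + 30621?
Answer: 19724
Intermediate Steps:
t(X) = 1
((t(1) - 14)*13 + (-10345 - 383)) + 30621 = ((1 - 14)*13 + (-10345 - 383)) + 30621 = (-13*13 - 10728) + 30621 = (-169 - 10728) + 30621 = -10897 + 30621 = 19724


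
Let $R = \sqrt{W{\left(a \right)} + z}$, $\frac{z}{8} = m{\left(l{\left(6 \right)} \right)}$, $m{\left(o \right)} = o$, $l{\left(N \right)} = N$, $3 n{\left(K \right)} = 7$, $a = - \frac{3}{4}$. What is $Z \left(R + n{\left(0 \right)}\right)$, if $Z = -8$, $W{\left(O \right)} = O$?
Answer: $- \frac{56}{3} - 12 \sqrt{21} \approx -73.658$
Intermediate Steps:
$a = - \frac{3}{4}$ ($a = \left(-3\right) \frac{1}{4} = - \frac{3}{4} \approx -0.75$)
$n{\left(K \right)} = \frac{7}{3}$ ($n{\left(K \right)} = \frac{1}{3} \cdot 7 = \frac{7}{3}$)
$z = 48$ ($z = 8 \cdot 6 = 48$)
$R = \frac{3 \sqrt{21}}{2}$ ($R = \sqrt{- \frac{3}{4} + 48} = \sqrt{\frac{189}{4}} = \frac{3 \sqrt{21}}{2} \approx 6.8739$)
$Z \left(R + n{\left(0 \right)}\right) = - 8 \left(\frac{3 \sqrt{21}}{2} + \frac{7}{3}\right) = - 8 \left(\frac{7}{3} + \frac{3 \sqrt{21}}{2}\right) = - \frac{56}{3} - 12 \sqrt{21}$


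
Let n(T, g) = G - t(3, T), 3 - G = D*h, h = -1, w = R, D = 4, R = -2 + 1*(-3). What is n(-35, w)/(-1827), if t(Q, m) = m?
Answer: -2/87 ≈ -0.022988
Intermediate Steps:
R = -5 (R = -2 - 3 = -5)
w = -5
G = 7 (G = 3 - 4*(-1) = 3 - 1*(-4) = 3 + 4 = 7)
n(T, g) = 7 - T
n(-35, w)/(-1827) = (7 - 1*(-35))/(-1827) = (7 + 35)*(-1/1827) = 42*(-1/1827) = -2/87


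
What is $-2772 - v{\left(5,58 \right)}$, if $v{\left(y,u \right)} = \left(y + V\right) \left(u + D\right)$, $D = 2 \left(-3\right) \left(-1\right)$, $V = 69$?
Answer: $-7508$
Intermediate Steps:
$D = 6$ ($D = \left(-6\right) \left(-1\right) = 6$)
$v{\left(y,u \right)} = \left(6 + u\right) \left(69 + y\right)$ ($v{\left(y,u \right)} = \left(y + 69\right) \left(u + 6\right) = \left(69 + y\right) \left(6 + u\right) = \left(6 + u\right) \left(69 + y\right)$)
$-2772 - v{\left(5,58 \right)} = -2772 - \left(414 + 6 \cdot 5 + 69 \cdot 58 + 58 \cdot 5\right) = -2772 - \left(414 + 30 + 4002 + 290\right) = -2772 - 4736 = -7508$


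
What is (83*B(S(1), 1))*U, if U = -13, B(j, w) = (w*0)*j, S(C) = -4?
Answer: 0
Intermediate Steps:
B(j, w) = 0 (B(j, w) = 0*j = 0)
(83*B(S(1), 1))*U = (83*0)*(-13) = 0*(-13) = 0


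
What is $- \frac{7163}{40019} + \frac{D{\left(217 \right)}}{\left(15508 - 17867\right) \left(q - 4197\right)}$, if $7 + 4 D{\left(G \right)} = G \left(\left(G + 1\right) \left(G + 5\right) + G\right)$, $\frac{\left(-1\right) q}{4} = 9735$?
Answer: $- \frac{59368375525}{387841977474} \approx -0.15307$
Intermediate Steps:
$q = -38940$ ($q = \left(-4\right) 9735 = -38940$)
$D{\left(G \right)} = - \frac{7}{4} + \frac{G \left(G + \left(1 + G\right) \left(5 + G\right)\right)}{4}$ ($D{\left(G \right)} = - \frac{7}{4} + \frac{G \left(\left(G + 1\right) \left(G + 5\right) + G\right)}{4} = - \frac{7}{4} + \frac{G \left(\left(1 + G\right) \left(5 + G\right) + G\right)}{4} = - \frac{7}{4} + \frac{G \left(G + \left(1 + G\right) \left(5 + G\right)\right)}{4}$)
$- \frac{7163}{40019} + \frac{D{\left(217 \right)}}{\left(15508 - 17867\right) \left(q - 4197\right)} = - \frac{7163}{40019} + \frac{- \frac{7}{4} + \frac{217^{3}}{4} + \frac{5}{4} \cdot 217 + \frac{7 \cdot 217^{2}}{4}}{\left(15508 - 17867\right) \left(-38940 - 4197\right)} = \left(-7163\right) \frac{1}{40019} + \frac{- \frac{7}{4} + \frac{1}{4} \cdot 10218313 + \frac{1085}{4} + \frac{7}{4} \cdot 47089}{\left(-2359\right) \left(-43137\right)} = - \frac{7163}{40019} + \frac{- \frac{7}{4} + \frac{10218313}{4} + \frac{1085}{4} + \frac{329623}{4}}{101760183} = - \frac{7163}{40019} + \frac{5274507}{2} \cdot \frac{1}{101760183} = - \frac{7163}{40019} + \frac{251167}{9691446} = - \frac{59368375525}{387841977474}$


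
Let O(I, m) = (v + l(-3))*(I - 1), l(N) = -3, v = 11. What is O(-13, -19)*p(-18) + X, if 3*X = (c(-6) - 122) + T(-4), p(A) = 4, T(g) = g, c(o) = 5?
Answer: -1465/3 ≈ -488.33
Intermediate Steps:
X = -121/3 (X = ((5 - 122) - 4)/3 = (-117 - 4)/3 = (⅓)*(-121) = -121/3 ≈ -40.333)
O(I, m) = -8 + 8*I (O(I, m) = (11 - 3)*(I - 1) = 8*(-1 + I) = -8 + 8*I)
O(-13, -19)*p(-18) + X = (-8 + 8*(-13))*4 - 121/3 = (-8 - 104)*4 - 121/3 = -112*4 - 121/3 = -448 - 121/3 = -1465/3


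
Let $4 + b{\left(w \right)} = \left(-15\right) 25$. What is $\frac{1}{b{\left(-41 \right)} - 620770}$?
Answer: $- \frac{1}{621149} \approx -1.6099 \cdot 10^{-6}$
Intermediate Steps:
$b{\left(w \right)} = -379$ ($b{\left(w \right)} = -4 - 375 = -379$)
$\frac{1}{b{\left(-41 \right)} - 620770} = \frac{1}{-379 - 620770} = \frac{1}{-621149} = - \frac{1}{621149}$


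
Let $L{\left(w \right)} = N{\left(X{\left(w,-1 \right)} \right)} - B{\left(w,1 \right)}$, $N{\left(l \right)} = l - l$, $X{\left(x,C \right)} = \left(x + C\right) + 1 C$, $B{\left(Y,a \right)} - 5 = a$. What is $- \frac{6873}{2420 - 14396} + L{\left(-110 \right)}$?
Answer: $- \frac{21661}{3992} \approx -5.4261$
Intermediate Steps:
$B{\left(Y,a \right)} = 5 + a$
$X{\left(x,C \right)} = x + 2 C$ ($X{\left(x,C \right)} = \left(C + x\right) + C = x + 2 C$)
$N{\left(l \right)} = 0$
$L{\left(w \right)} = -6$ ($L{\left(w \right)} = 0 - \left(5 + 1\right) = 0 - 6 = -6$)
$- \frac{6873}{2420 - 14396} + L{\left(-110 \right)} = - \frac{6873}{2420 - 14396} - 6 = - \frac{6873}{-11976} - 6 = \left(-6873\right) \left(- \frac{1}{11976}\right) - 6 = \frac{2291}{3992} - 6 = - \frac{21661}{3992}$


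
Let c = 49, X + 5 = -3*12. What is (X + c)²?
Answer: 64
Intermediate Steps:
X = -41 (X = -5 - 3*12 = -5 - 36 = -41)
(X + c)² = (-41 + 49)² = 8² = 64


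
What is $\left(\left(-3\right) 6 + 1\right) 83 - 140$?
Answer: $-1551$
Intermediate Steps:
$\left(\left(-3\right) 6 + 1\right) 83 - 140 = \left(-18 + 1\right) 83 - 140 = \left(-17\right) 83 - 140 = -1411 - 140 = -1551$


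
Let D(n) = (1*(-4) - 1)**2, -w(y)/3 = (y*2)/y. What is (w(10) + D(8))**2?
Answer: 361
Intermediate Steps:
w(y) = -6 (w(y) = -3*y*2/y = -3*2*y/y = -3*2 = -6)
D(n) = 25 (D(n) = (-4 - 1)**2 = (-5)**2 = 25)
(w(10) + D(8))**2 = (-6 + 25)**2 = 19**2 = 361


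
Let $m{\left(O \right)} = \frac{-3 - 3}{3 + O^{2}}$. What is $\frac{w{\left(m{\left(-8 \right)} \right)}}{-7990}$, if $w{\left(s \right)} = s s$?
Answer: $- \frac{18}{17933555} \approx -1.0037 \cdot 10^{-6}$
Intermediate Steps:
$m{\left(O \right)} = - \frac{6}{3 + O^{2}}$
$w{\left(s \right)} = s^{2}$
$\frac{w{\left(m{\left(-8 \right)} \right)}}{-7990} = \frac{\left(- \frac{6}{3 + \left(-8\right)^{2}}\right)^{2}}{-7990} = \left(- \frac{6}{3 + 64}\right)^{2} \left(- \frac{1}{7990}\right) = \left(- \frac{6}{67}\right)^{2} \left(- \frac{1}{7990}\right) = \frac{36}{4489} \left(- \frac{1}{7990}\right) = - \frac{18}{17933555}$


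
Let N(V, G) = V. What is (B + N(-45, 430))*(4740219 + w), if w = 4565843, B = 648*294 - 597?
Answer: 1766941991940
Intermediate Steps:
B = 189915 (B = 190512 - 597 = 189915)
(B + N(-45, 430))*(4740219 + w) = (189915 - 45)*(4740219 + 4565843) = 189870*9306062 = 1766941991940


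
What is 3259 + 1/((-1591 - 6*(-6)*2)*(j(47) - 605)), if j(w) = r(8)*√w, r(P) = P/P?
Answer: 1811745177343/555920582 + √47/555920582 ≈ 3259.0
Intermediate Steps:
r(P) = 1
j(w) = √w (j(w) = 1*√w = √w)
3259 + 1/((-1591 - 6*(-6)*2)*(j(47) - 605)) = 3259 + 1/((-1591 - 6*(-6)*2)*(√47 - 605)) = 3259 + 1/((-1591 + 36*2)*(-605 + √47)) = 3259 + 1/((-1591 + 72)*(-605 + √47)) = 3259 + 1/(-1519*(-605 + √47)) = 3259 + 1/(918995 - 1519*√47)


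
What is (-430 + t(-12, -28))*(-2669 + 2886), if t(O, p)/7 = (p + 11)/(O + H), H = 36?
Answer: -2265263/24 ≈ -94386.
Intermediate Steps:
t(O, p) = 7*(11 + p)/(36 + O) (t(O, p) = 7*((p + 11)/(O + 36)) = 7*((11 + p)/(36 + O)) = 7*(11 + p)/(36 + O))
(-430 + t(-12, -28))*(-2669 + 2886) = (-430 + 7*(11 - 28)/(36 - 12))*(-2669 + 2886) = (-430 + 7*(-17)/24)*217 = (-430 + 7*(1/24)*(-17))*217 = (-430 - 119/24)*217 = -10439/24*217 = -2265263/24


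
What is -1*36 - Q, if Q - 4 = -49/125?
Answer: -4951/125 ≈ -39.608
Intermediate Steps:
Q = 451/125 (Q = 4 - 49/125 = 451/125 ≈ 3.6080)
-1*36 - Q = -1*36 - 1*451/125 = -36 - 451/125 = -4951/125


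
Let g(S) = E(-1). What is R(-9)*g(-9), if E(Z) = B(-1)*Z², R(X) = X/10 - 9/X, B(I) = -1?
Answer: -⅒ ≈ -0.10000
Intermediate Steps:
R(X) = -9/X + X/10 (R(X) = X*(⅒) - 9/X = X/10 - 9/X = -9/X + X/10)
E(Z) = -Z²
g(S) = -1 (g(S) = -1*(-1)² = -1*1 = -1)
R(-9)*g(-9) = (-9/(-9) + (⅒)*(-9))*(-1) = (-9*(-⅑) - 9/10)*(-1) = (1 - 9/10)*(-1) = (⅒)*(-1) = -⅒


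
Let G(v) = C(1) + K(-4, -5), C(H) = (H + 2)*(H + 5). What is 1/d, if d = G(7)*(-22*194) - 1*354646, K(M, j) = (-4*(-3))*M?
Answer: -1/226606 ≈ -4.4129e-6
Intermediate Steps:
K(M, j) = 12*M
C(H) = (2 + H)*(5 + H)
G(v) = -30 (G(v) = (10 + 1² + 7*1) + 12*(-4) = (10 + 1 + 7) - 48 = 18 - 48 = -30)
d = -226606 (d = -(-660)*194 - 1*354646 = -30*(-4268) - 354646 = 128040 - 354646 = -226606)
1/d = 1/(-226606) = -1/226606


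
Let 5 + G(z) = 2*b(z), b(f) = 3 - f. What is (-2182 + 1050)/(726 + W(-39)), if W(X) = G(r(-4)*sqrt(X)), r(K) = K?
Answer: -822964/531025 + 9056*I*sqrt(39)/531025 ≈ -1.5498 + 0.1065*I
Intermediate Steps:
G(z) = 1 - 2*z (G(z) = -5 + 2*(3 - z) = -5 + (6 - 2*z) = 1 - 2*z)
W(X) = 1 + 8*sqrt(X) (W(X) = 1 - (-8)*sqrt(X) = 1 + 8*sqrt(X))
(-2182 + 1050)/(726 + W(-39)) = (-2182 + 1050)/(726 + (1 + 8*sqrt(-39))) = -1132/(726 + (1 + 8*(I*sqrt(39)))) = -1132/(726 + (1 + 8*I*sqrt(39))) = -1132/(727 + 8*I*sqrt(39))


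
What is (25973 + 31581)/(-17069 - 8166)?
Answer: -8222/3605 ≈ -2.2807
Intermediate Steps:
(25973 + 31581)/(-17069 - 8166) = 57554/(-25235) = 57554*(-1/25235) = -8222/3605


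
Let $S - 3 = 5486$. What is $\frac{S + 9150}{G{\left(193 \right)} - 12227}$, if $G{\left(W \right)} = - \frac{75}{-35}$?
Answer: $- \frac{102473}{85574} \approx -1.1975$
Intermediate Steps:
$G{\left(W \right)} = \frac{15}{7}$ ($G{\left(W \right)} = \left(-75\right) \left(- \frac{1}{35}\right) = \frac{15}{7}$)
$S = 5489$ ($S = 3 + 5486 = 5489$)
$\frac{S + 9150}{G{\left(193 \right)} - 12227} = \frac{5489 + 9150}{\frac{15}{7} - 12227} = \frac{14639}{- \frac{85574}{7}} = 14639 \left(- \frac{7}{85574}\right) = - \frac{102473}{85574}$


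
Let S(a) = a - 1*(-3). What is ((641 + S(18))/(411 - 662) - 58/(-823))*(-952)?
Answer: 504815136/206573 ≈ 2443.8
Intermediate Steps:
S(a) = 3 + a (S(a) = a + 3 = 3 + a)
((641 + S(18))/(411 - 662) - 58/(-823))*(-952) = ((641 + (3 + 18))/(411 - 662) - 58/(-823))*(-952) = ((641 + 21)/(-251) - 58*(-1/823))*(-952) = (662*(-1/251) + 58/823)*(-952) = (-662/251 + 58/823)*(-952) = -530268/206573*(-952) = 504815136/206573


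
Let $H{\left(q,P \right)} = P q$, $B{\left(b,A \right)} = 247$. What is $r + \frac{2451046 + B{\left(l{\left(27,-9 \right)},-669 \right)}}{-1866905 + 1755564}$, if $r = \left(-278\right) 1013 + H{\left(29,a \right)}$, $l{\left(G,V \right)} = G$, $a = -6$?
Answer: $- \frac{31377009001}{111341} \approx -2.8181 \cdot 10^{5}$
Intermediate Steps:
$r = -281788$ ($r = \left(-278\right) 1013 - 174 = -281614 - 174 = -281788$)
$r + \frac{2451046 + B{\left(l{\left(27,-9 \right)},-669 \right)}}{-1866905 + 1755564} = -281788 + \frac{2451046 + 247}{-1866905 + 1755564} = -281788 + \frac{2451293}{-111341} = -281788 + 2451293 \left(- \frac{1}{111341}\right) = -281788 - \frac{2451293}{111341} = - \frac{31377009001}{111341}$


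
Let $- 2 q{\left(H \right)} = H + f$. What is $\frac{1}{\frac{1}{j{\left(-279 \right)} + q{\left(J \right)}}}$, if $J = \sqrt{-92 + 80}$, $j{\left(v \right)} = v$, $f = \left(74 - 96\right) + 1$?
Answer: $- \frac{537}{2} - i \sqrt{3} \approx -268.5 - 1.732 i$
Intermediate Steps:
$f = -21$ ($f = -22 + 1 = -21$)
$J = 2 i \sqrt{3}$ ($J = \sqrt{-12} = 2 i \sqrt{3} \approx 3.4641 i$)
$q{\left(H \right)} = \frac{21}{2} - \frac{H}{2}$ ($q{\left(H \right)} = - \frac{H - 21}{2} = - \frac{-21 + H}{2} = \frac{21}{2} - \frac{H}{2}$)
$\frac{1}{\frac{1}{j{\left(-279 \right)} + q{\left(J \right)}}} = \frac{1}{\frac{1}{-279 + \left(\frac{21}{2} - \frac{2 i \sqrt{3}}{2}\right)}} = \frac{1}{\frac{1}{-279 + \left(\frac{21}{2} - i \sqrt{3}\right)}} = \frac{1}{\frac{1}{- \frac{537}{2} - i \sqrt{3}}} = - \frac{537}{2} - i \sqrt{3}$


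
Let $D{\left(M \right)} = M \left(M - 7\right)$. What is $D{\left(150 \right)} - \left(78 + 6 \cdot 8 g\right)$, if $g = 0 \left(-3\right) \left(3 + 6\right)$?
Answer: $21372$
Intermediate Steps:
$D{\left(M \right)} = M \left(-7 + M\right)$
$g = 0$ ($g = 0 \cdot 9 = 0$)
$D{\left(150 \right)} - \left(78 + 6 \cdot 8 g\right) = 150 \left(-7 + 150\right) - \left(78 + 6 \cdot 8 \cdot 0\right) = 150 \cdot 143 - \left(78 + 48 \cdot 0\right) = 21450 - \left(78 + 0\right) = 21450 - 78 = 21372$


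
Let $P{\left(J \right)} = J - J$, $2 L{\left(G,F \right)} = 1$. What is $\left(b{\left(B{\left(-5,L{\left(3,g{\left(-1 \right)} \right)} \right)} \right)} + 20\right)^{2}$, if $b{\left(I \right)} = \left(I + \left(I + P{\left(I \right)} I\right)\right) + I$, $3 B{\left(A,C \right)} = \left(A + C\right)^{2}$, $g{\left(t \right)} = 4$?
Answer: $\frac{25921}{16} \approx 1620.1$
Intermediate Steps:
$L{\left(G,F \right)} = \frac{1}{2}$ ($L{\left(G,F \right)} = \frac{1}{2} \cdot 1 = \frac{1}{2}$)
$P{\left(J \right)} = 0$
$B{\left(A,C \right)} = \frac{\left(A + C\right)^{2}}{3}$
$b{\left(I \right)} = 3 I$ ($b{\left(I \right)} = \left(I + \left(I + 0 I\right)\right) + I = \left(I + \left(I + 0\right)\right) + I = \left(I + I\right) + I = 2 I + I = 3 I$)
$\left(b{\left(B{\left(-5,L{\left(3,g{\left(-1 \right)} \right)} \right)} \right)} + 20\right)^{2} = \left(3 \frac{\left(-5 + \frac{1}{2}\right)^{2}}{3} + 20\right)^{2} = \left(3 \frac{\left(- \frac{9}{2}\right)^{2}}{3} + 20\right)^{2} = \left(3 \cdot \frac{1}{3} \cdot \frac{81}{4} + 20\right)^{2} = \left(3 \cdot \frac{27}{4} + 20\right)^{2} = \left(\frac{81}{4} + 20\right)^{2} = \left(\frac{161}{4}\right)^{2} = \frac{25921}{16}$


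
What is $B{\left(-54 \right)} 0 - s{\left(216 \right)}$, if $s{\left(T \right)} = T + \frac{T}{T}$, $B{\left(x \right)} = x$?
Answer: $-217$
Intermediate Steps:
$s{\left(T \right)} = 1 + T$ ($s{\left(T \right)} = T + 1 = 1 + T$)
$B{\left(-54 \right)} 0 - s{\left(216 \right)} = \left(-54\right) 0 - \left(1 + 216\right) = 0 - 217 = -217$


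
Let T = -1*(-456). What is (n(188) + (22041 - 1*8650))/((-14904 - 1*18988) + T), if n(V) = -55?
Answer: -3334/8359 ≈ -0.39885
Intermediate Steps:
T = 456
(n(188) + (22041 - 1*8650))/((-14904 - 1*18988) + T) = (-55 + (22041 - 1*8650))/((-14904 - 1*18988) + 456) = (-55 + (22041 - 8650))/((-14904 - 18988) + 456) = (-55 + 13391)/(-33892 + 456) = 13336/(-33436) = 13336*(-1/33436) = -3334/8359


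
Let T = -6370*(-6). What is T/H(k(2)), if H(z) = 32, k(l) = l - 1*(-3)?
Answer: 9555/8 ≈ 1194.4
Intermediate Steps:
k(l) = 3 + l (k(l) = l + 3 = 3 + l)
T = 38220
T/H(k(2)) = 38220/32 = 38220*(1/32) = 9555/8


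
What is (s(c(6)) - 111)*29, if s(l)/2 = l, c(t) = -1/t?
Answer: -9686/3 ≈ -3228.7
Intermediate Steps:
s(l) = 2*l
(s(c(6)) - 111)*29 = (2*(-1/6) - 111)*29 = (2*(-1*⅙) - 111)*29 = (2*(-⅙) - 111)*29 = (-⅓ - 111)*29 = -334/3*29 = -9686/3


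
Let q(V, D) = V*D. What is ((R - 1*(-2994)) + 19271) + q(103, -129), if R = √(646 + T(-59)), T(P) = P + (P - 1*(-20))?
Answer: 8978 + 2*√137 ≈ 9001.4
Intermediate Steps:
T(P) = 20 + 2*P (T(P) = P + (P + 20) = P + (20 + P) = 20 + 2*P)
R = 2*√137 (R = √(646 + (20 + 2*(-59))) = √(646 + (20 - 118)) = √(646 - 98) = √548 = 2*√137 ≈ 23.409)
q(V, D) = D*V
((R - 1*(-2994)) + 19271) + q(103, -129) = ((2*√137 - 1*(-2994)) + 19271) - 129*103 = ((2*√137 + 2994) + 19271) - 13287 = ((2994 + 2*√137) + 19271) - 13287 = (22265 + 2*√137) - 13287 = 8978 + 2*√137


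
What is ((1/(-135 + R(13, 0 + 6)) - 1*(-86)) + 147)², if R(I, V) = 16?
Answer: 768731076/14161 ≈ 54285.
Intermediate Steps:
((1/(-135 + R(13, 0 + 6)) - 1*(-86)) + 147)² = ((1/(-135 + 16) - 1*(-86)) + 147)² = ((1/(-119) + 86) + 147)² = ((-1/119 + 86) + 147)² = (10233/119 + 147)² = (27726/119)² = 768731076/14161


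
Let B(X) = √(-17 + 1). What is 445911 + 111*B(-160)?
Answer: 445911 + 444*I ≈ 4.4591e+5 + 444.0*I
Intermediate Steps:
B(X) = 4*I (B(X) = √(-16) = 4*I)
445911 + 111*B(-160) = 445911 + 111*(4*I) = 445911 + 444*I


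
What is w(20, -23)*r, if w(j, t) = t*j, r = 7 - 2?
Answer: -2300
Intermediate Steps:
r = 5
w(j, t) = j*t
w(20, -23)*r = (20*(-23))*5 = -460*5 = -2300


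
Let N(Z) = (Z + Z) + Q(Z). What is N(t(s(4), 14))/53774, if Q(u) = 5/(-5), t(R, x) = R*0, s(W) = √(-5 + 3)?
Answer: -1/53774 ≈ -1.8596e-5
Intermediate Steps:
s(W) = I*√2 (s(W) = √(-2) = I*√2)
t(R, x) = 0
Q(u) = -1 (Q(u) = 5*(-⅕) = -1)
N(Z) = -1 + 2*Z (N(Z) = (Z + Z) - 1 = 2*Z - 1 = -1 + 2*Z)
N(t(s(4), 14))/53774 = (-1 + 2*0)/53774 = (-1 + 0)*(1/53774) = -1*1/53774 = -1/53774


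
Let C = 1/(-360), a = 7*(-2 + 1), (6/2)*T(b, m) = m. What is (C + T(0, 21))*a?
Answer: -17633/360 ≈ -48.981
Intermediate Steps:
T(b, m) = m/3
a = -7 (a = 7*(-1) = -7)
C = -1/360 ≈ -0.0027778
(C + T(0, 21))*a = (-1/360 + (⅓)*21)*(-7) = (-1/360 + 7)*(-7) = (2519/360)*(-7) = -17633/360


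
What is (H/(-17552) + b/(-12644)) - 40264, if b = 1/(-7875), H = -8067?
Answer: -17591935681060987/436919742000 ≈ -40264.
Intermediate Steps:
b = -1/7875 ≈ -0.00012698
(H/(-17552) + b/(-12644)) - 40264 = (-8067/(-17552) - 1/7875/(-12644)) - 40264 = (-8067*(-1/17552) - 1/7875*(-1/12644)) - 40264 = (8067/17552 + 1/99571500) - 40264 = 200810827013/436919742000 - 40264 = -17591935681060987/436919742000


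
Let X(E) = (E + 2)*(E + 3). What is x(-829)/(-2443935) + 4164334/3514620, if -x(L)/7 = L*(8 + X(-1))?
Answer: 110815646841/95438920330 ≈ 1.1611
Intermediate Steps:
X(E) = (2 + E)*(3 + E)
x(L) = -70*L (x(L) = -7*L*(8 + (6 + (-1)**2 + 5*(-1))) = -7*L*(8 + (6 + 1 - 5)) = -7*L*(8 + 2) = -7*L*10 = -70*L)
x(-829)/(-2443935) + 4164334/3514620 = -70*(-829)/(-2443935) + 4164334/3514620 = 58030*(-1/2443935) + 4164334*(1/3514620) = -11606/488787 + 2082167/1757310 = 110815646841/95438920330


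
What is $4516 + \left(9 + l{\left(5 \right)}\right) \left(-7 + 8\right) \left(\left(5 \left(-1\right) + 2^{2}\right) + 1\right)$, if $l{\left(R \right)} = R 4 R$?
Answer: $4516$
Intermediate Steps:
$l{\left(R \right)} = 4 R^{2}$ ($l{\left(R \right)} = 4 R R = 4 R^{2}$)
$4516 + \left(9 + l{\left(5 \right)}\right) \left(-7 + 8\right) \left(\left(5 \left(-1\right) + 2^{2}\right) + 1\right) = 4516 + \left(9 + 4 \cdot 5^{2}\right) \left(-7 + 8\right) \left(\left(5 \left(-1\right) + 2^{2}\right) + 1\right) = 4516 + \left(9 + 4 \cdot 25\right) 1 \left(\left(-5 + 4\right) + 1\right) = 4516 + \left(9 + 100\right) 1 \left(-1 + 1\right) = 4516 + 109 \cdot 1 \cdot 0 = 4516 + 109 \cdot 0 = 4516 + 0 = 4516$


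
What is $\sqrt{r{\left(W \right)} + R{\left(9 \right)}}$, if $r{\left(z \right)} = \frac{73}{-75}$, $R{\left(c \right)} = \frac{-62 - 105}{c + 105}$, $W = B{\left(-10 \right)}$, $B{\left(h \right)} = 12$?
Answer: $\frac{i \sqrt{792186}}{570} \approx 1.5615 i$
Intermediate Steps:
$W = 12$
$R{\left(c \right)} = - \frac{167}{105 + c}$
$r{\left(z \right)} = - \frac{73}{75}$ ($r{\left(z \right)} = 73 \left(- \frac{1}{75}\right) = - \frac{73}{75}$)
$\sqrt{r{\left(W \right)} + R{\left(9 \right)}} = \sqrt{- \frac{73}{75} - \frac{167}{105 + 9}} = \sqrt{- \frac{73}{75} - \frac{167}{114}} = \sqrt{- \frac{6949}{2850}} = \frac{i \sqrt{792186}}{570}$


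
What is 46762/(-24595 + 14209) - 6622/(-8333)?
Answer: -160445827/43273269 ≈ -3.7077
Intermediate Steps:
46762/(-24595 + 14209) - 6622/(-8333) = 46762/(-10386) - 6622*(-1/8333) = 46762*(-1/10386) + 6622/8333 = -23381/5193 + 6622/8333 = -160445827/43273269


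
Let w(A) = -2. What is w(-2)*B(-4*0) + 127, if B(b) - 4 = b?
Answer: 119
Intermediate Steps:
B(b) = 4 + b
w(-2)*B(-4*0) + 127 = -2*(4 - 4*0) + 127 = -2*(4 + 0) + 127 = -2*4 + 127 = -8 + 127 = 119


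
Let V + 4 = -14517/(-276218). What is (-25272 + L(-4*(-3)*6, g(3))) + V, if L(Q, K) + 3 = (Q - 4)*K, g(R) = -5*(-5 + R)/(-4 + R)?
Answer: -7170328545/276218 ≈ -25959.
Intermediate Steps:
g(R) = -5*(-5 + R)/(-4 + R)
L(Q, K) = -3 + K*(-4 + Q) (L(Q, K) = -3 + (Q - 4)*K = -3 + (-4 + Q)*K = -3 + K*(-4 + Q))
V = -1090355/276218 (V = -4 - 14517/(-276218) = -4 - 14517*(-1/276218) = -4 + 14517/276218 = -1090355/276218 ≈ -3.9474)
(-25272 + L(-4*(-3)*6, g(3))) + V = (-25272 + (-3 - 20*(5 - 1*3)/(-4 + 3) + (5*(5 - 1*3)/(-4 + 3))*(-4*(-3)*6))) - 1090355/276218 = (-25272 + (-3 - 20*(5 - 3)/(-1) + (5*(5 - 3)/(-1))*(12*6))) - 1090355/276218 = (-25272 + (-3 - 20*(-1)*2 + (5*(-1)*2)*72)) - 1090355/276218 = (-25272 + (-3 - 4*(-10) - 10*72)) - 1090355/276218 = (-25272 + (-3 + 40 - 720)) - 1090355/276218 = (-25272 - 683) - 1090355/276218 = -25955 - 1090355/276218 = -7170328545/276218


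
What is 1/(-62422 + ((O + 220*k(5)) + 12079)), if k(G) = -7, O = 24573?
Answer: -1/27310 ≈ -3.6617e-5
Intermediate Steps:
1/(-62422 + ((O + 220*k(5)) + 12079)) = 1/(-62422 + ((24573 + 220*(-7)) + 12079)) = 1/(-62422 + ((24573 - 1540) + 12079)) = 1/(-62422 + (23033 + 12079)) = 1/(-62422 + 35112) = 1/(-27310) = -1/27310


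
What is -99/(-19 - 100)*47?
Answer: 4653/119 ≈ 39.101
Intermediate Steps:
-99/(-19 - 100)*47 = -99/(-119)*47 = -99*(-1/119)*47 = (99/119)*47 = 4653/119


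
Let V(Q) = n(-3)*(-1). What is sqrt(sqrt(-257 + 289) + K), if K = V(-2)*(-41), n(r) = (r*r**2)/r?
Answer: sqrt(369 + 4*sqrt(2)) ≈ 19.356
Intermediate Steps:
n(r) = r**2 (n(r) = r**3/r = r**2)
V(Q) = -9 (V(Q) = (-3)**2*(-1) = 9*(-1) = -9)
K = 369 (K = -9*(-41) = 369)
sqrt(sqrt(-257 + 289) + K) = sqrt(sqrt(-257 + 289) + 369) = sqrt(sqrt(32) + 369) = sqrt(4*sqrt(2) + 369) = sqrt(369 + 4*sqrt(2))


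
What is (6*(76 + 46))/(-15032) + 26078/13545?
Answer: 95522389/50902110 ≈ 1.8766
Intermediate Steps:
(6*(76 + 46))/(-15032) + 26078/13545 = (6*122)*(-1/15032) + 26078*(1/13545) = 732*(-1/15032) + 26078/13545 = -183/3758 + 26078/13545 = 95522389/50902110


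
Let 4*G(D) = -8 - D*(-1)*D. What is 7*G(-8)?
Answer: 98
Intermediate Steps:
G(D) = -2 + D²/4 (G(D) = (-8 - D*(-1)*D)/4 = (-8 - (-D)*D)/4 = (-8 - (-1)*D²)/4 = (-8 + D²)/4 = -2 + D²/4)
7*G(-8) = 7*(-2 + (¼)*(-8)²) = 7*(-2 + (¼)*64) = 7*(-2 + 16) = 7*14 = 98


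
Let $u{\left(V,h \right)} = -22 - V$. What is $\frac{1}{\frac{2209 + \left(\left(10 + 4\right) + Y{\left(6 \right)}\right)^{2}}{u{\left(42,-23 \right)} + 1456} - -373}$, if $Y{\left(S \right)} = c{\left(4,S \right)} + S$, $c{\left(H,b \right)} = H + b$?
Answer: $\frac{1392}{522325} \approx 0.002665$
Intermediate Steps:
$Y{\left(S \right)} = 4 + 2 S$ ($Y{\left(S \right)} = \left(4 + S\right) + S = 4 + 2 S$)
$\frac{1}{\frac{2209 + \left(\left(10 + 4\right) + Y{\left(6 \right)}\right)^{2}}{u{\left(42,-23 \right)} + 1456} - -373} = \frac{1}{\frac{2209 + \left(\left(10 + 4\right) + \left(4 + 2 \cdot 6\right)\right)^{2}}{\left(-22 - 42\right) + 1456} - -373} = \frac{1}{\frac{2209 + \left(14 + \left(4 + 12\right)\right)^{2}}{\left(-22 - 42\right) + 1456} + 373} = \frac{1}{\frac{2209 + \left(14 + 16\right)^{2}}{-64 + 1456} + 373} = \frac{1}{\frac{2209 + 30^{2}}{1392} + 373} = \frac{1}{\left(2209 + 900\right) \frac{1}{1392} + 373} = \frac{1}{3109 \cdot \frac{1}{1392} + 373} = \frac{1}{\frac{3109}{1392} + 373} = \frac{1}{\frac{522325}{1392}} = \frac{1392}{522325}$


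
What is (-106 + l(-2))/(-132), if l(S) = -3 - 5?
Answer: 19/22 ≈ 0.86364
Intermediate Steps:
l(S) = -8
(-106 + l(-2))/(-132) = (-106 - 8)/(-132) = -1/132*(-114) = 19/22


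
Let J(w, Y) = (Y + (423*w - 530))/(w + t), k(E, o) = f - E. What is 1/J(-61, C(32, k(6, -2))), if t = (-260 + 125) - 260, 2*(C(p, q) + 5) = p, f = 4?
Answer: 76/4387 ≈ 0.017324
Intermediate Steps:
k(E, o) = 4 - E
C(p, q) = -5 + p/2
t = -395 (t = -135 - 260 = -395)
J(w, Y) = (-530 + Y + 423*w)/(-395 + w) (J(w, Y) = (Y + (423*w - 530))/(w - 395) = (Y + (-530 + 423*w))/(-395 + w) = (-530 + Y + 423*w)/(-395 + w))
1/J(-61, C(32, k(6, -2))) = 1/((-530 + (-5 + (1/2)*32) + 423*(-61))/(-395 - 61)) = 1/((-530 + (-5 + 16) - 25803)/(-456)) = 1/(-(-530 + 11 - 25803)/456) = 1/(-1/456*(-26322)) = 1/(4387/76) = 76/4387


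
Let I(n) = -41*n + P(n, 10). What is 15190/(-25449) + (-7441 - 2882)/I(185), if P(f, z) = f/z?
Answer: 7987832/10408641 ≈ 0.76742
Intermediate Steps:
I(n) = -409*n/10 (I(n) = -41*n + n/10 = -409*n/10)
15190/(-25449) + (-7441 - 2882)/I(185) = 15190/(-25449) + (-7441 - 2882)/((-409/10*185)) = 15190*(-1/25449) - 10323/(-15133/2) = -15190/25449 - 10323*(-2/15133) = -15190/25449 + 558/409 = 7987832/10408641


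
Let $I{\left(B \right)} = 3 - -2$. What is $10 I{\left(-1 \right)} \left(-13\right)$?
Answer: $-650$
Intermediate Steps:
$I{\left(B \right)} = 5$ ($I{\left(B \right)} = 3 + 2 = 5$)
$10 I{\left(-1 \right)} \left(-13\right) = 10 \cdot 5 \left(-13\right) = 50 \left(-13\right) = -650$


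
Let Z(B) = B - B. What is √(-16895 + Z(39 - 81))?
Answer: I*√16895 ≈ 129.98*I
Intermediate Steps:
Z(B) = 0
√(-16895 + Z(39 - 81)) = √(-16895 + 0) = √(-16895) = I*√16895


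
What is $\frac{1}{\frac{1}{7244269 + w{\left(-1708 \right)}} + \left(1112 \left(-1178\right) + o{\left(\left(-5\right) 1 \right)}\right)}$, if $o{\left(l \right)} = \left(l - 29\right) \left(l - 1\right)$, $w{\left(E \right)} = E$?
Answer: $- \frac{7242561}{9485813903651} \approx -7.6352 \cdot 10^{-7}$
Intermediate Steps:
$o{\left(l \right)} = \left(-1 + l\right) \left(-29 + l\right)$ ($o{\left(l \right)} = \left(-29 + l\right) \left(-1 + l\right) = \left(-1 + l\right) \left(-29 + l\right)$)
$\frac{1}{\frac{1}{7244269 + w{\left(-1708 \right)}} + \left(1112 \left(-1178\right) + o{\left(\left(-5\right) 1 \right)}\right)} = \frac{1}{\frac{1}{7244269 - 1708} + \left(1112 \left(-1178\right) + \left(29 + \left(\left(-5\right) 1\right)^{2} - 30 \left(\left(-5\right) 1\right)\right)\right)} = \frac{1}{\frac{1}{7242561} + \left(-1309936 + \left(29 + \left(-5\right)^{2} - -150\right)\right)} = \frac{1}{\frac{1}{7242561} + \left(-1309936 + \left(29 + 25 + 150\right)\right)} = \frac{1}{\frac{1}{7242561} + \left(-1309936 + 204\right)} = \frac{1}{\frac{1}{7242561} - 1309732} = \frac{1}{- \frac{9485813903651}{7242561}} = - \frac{7242561}{9485813903651}$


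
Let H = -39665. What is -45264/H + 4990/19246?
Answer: 534539647/381696295 ≈ 1.4004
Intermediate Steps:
-45264/H + 4990/19246 = -45264/(-39665) + 4990/19246 = -45264*(-1/39665) + 4990*(1/19246) = 45264/39665 + 2495/9623 = 534539647/381696295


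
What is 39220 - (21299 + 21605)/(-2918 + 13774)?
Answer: 53216177/1357 ≈ 39216.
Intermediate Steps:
39220 - (21299 + 21605)/(-2918 + 13774) = 39220 - 42904/10856 = 39220 - 1*5363/1357 = 39220 - 5363/1357 = 53216177/1357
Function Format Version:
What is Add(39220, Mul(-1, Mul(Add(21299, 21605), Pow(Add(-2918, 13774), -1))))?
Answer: Rational(53216177, 1357) ≈ 39216.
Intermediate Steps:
Add(39220, Mul(-1, Mul(Add(21299, 21605), Pow(Add(-2918, 13774), -1)))) = Add(39220, Mul(-1, Mul(42904, Pow(10856, -1)))) = Add(39220, Mul(-1, Mul(42904, Rational(1, 10856)))) = Add(39220, Mul(-1, Rational(5363, 1357))) = Add(39220, Rational(-5363, 1357)) = Rational(53216177, 1357)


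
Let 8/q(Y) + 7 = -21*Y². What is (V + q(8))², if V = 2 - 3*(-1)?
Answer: 45522009/1825201 ≈ 24.941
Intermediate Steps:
V = 5 (V = 2 + 3 = 5)
q(Y) = 8/(-7 - 21*Y²)
(V + q(8))² = (5 - 8/(7 + 21*8²))² = (5 - 8/(7 + 21*64))² = (5 - 8/(7 + 1344))² = (5 - 8/1351)² = (6747/1351)² = 45522009/1825201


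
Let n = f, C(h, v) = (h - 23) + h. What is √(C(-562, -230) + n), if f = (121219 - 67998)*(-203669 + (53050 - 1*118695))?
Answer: I*√14333161541 ≈ 1.1972e+5*I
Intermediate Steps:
C(h, v) = -23 + 2*h (C(h, v) = (-23 + h) + h = -23 + 2*h)
f = -14333160394 (f = 53221*(-203669 + (53050 - 118695)) = 53221*(-203669 - 65645) = 53221*(-269314) = -14333160394)
n = -14333160394
√(C(-562, -230) + n) = √((-23 + 2*(-562)) - 14333160394) = √((-23 - 1124) - 14333160394) = √(-1147 - 14333160394) = √(-14333161541) = I*√14333161541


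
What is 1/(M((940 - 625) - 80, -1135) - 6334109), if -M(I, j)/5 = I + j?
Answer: -1/6329609 ≈ -1.5799e-7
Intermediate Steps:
M(I, j) = -5*I - 5*j (M(I, j) = -5*(I + j) = -5*I - 5*j)
1/(M((940 - 625) - 80, -1135) - 6334109) = 1/((-5*((940 - 625) - 80) - 5*(-1135)) - 6334109) = 1/((-5*(315 - 80) + 5675) - 6334109) = 1/((-5*235 + 5675) - 6334109) = 1/((-1175 + 5675) - 6334109) = 1/(4500 - 6334109) = 1/(-6329609) = -1/6329609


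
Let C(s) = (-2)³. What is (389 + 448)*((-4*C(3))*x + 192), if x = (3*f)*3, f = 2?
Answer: 642816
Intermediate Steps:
C(s) = -8
x = 18 (x = (3*2)*3 = 6*3 = 18)
(389 + 448)*((-4*C(3))*x + 192) = (389 + 448)*(-4*(-8)*18 + 192) = 837*(32*18 + 192) = 837*(576 + 192) = 837*768 = 642816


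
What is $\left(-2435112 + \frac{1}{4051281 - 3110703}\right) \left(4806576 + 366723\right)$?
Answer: $- \frac{3949663372374600255}{313526} \approx -1.2598 \cdot 10^{13}$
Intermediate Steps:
$\left(-2435112 + \frac{1}{4051281 - 3110703}\right) \left(4806576 + 366723\right) = \left(-2435112 + \frac{1}{4051281 - 3110703}\right) 5173299 = \left(-2435112 + \frac{1}{940578}\right) 5173299 = \left(- \frac{2290412774735}{940578}\right) 5173299 = - \frac{3949663372374600255}{313526}$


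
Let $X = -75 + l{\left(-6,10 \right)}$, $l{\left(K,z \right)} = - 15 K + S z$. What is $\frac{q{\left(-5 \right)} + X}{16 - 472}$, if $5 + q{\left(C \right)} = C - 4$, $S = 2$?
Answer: $- \frac{7}{152} \approx -0.046053$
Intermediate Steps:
$l{\left(K,z \right)} = - 15 K + 2 z$
$q{\left(C \right)} = -9 + C$ ($q{\left(C \right)} = -5 + \left(C - 4\right) = -5 + \left(-4 + C\right) = -9 + C$)
$X = 35$ ($X = -75 + \left(\left(-15\right) \left(-6\right) + 2 \cdot 10\right) = -75 + \left(90 + 20\right) = -75 + 110 = 35$)
$\frac{q{\left(-5 \right)} + X}{16 - 472} = \frac{\left(-9 - 5\right) + 35}{16 - 472} = \frac{-14 + 35}{16 - 472} = \frac{21}{-456} = 21 \left(- \frac{1}{456}\right) = - \frac{7}{152}$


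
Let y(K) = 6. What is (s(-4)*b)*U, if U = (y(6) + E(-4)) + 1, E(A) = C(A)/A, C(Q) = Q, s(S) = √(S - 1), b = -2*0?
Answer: 0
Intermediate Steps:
b = 0
s(S) = √(-1 + S)
E(A) = 1 (E(A) = A/A = 1)
U = 8 (U = (6 + 1) + 1 = 7 + 1 = 8)
(s(-4)*b)*U = (√(-1 - 4)*0)*8 = (√(-5)*0)*8 = ((I*√5)*0)*8 = 0*8 = 0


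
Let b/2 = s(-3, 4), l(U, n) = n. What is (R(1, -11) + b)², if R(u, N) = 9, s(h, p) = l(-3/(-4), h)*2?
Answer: 9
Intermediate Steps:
s(h, p) = 2*h (s(h, p) = h*2 = 2*h)
b = -12 (b = 2*(2*(-3)) = 2*(-6) = -12)
(R(1, -11) + b)² = (9 - 12)² = (-3)² = 9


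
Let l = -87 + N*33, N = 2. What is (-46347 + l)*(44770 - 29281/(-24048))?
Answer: -346683953602/167 ≈ -2.0760e+9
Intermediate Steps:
l = -21 (l = -87 + 2*33 = -87 + 66 = -21)
(-46347 + l)*(44770 - 29281/(-24048)) = (-46347 - 21)*(44770 - 29281/(-24048)) = -46368*(44770 - 29281*(-1/24048)) = -46368*(44770 + 29281/24048) = -46368*1076658241/24048 = -346683953602/167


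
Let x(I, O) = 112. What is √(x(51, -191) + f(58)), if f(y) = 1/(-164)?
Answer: √753047/82 ≈ 10.583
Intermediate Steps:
f(y) = -1/164
√(x(51, -191) + f(58)) = √(112 - 1/164) = √(18367/164) = √753047/82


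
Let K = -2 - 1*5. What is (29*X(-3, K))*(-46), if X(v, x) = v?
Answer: 4002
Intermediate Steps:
K = -7 (K = -2 - 5 = -7)
(29*X(-3, K))*(-46) = (29*(-3))*(-46) = -87*(-46) = 4002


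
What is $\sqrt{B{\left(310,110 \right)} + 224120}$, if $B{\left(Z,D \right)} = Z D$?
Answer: $2 \sqrt{64555} \approx 508.15$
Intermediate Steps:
$B{\left(Z,D \right)} = D Z$
$\sqrt{B{\left(310,110 \right)} + 224120} = \sqrt{110 \cdot 310 + 224120} = \sqrt{34100 + 224120} = \sqrt{258220} = 2 \sqrt{64555}$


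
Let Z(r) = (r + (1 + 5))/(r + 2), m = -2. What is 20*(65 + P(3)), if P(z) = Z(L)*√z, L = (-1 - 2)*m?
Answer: 1300 + 30*√3 ≈ 1352.0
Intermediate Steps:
L = 6 (L = (-1 - 2)*(-2) = -3*(-2) = 6)
Z(r) = (6 + r)/(2 + r) (Z(r) = (r + 6)/(2 + r) = (6 + r)/(2 + r))
P(z) = 3*√z/2 (P(z) = ((6 + 6)/(2 + 6))*√z = (12/8)*√z = ((⅛)*12)*√z = 3*√z/2)
20*(65 + P(3)) = 20*(65 + 3*√3/2) = 1300 + 30*√3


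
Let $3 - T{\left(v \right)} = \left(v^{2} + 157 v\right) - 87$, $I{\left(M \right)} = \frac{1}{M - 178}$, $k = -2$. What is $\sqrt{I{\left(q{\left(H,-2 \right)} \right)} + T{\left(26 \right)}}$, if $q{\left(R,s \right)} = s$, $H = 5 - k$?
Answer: $\frac{i \sqrt{4201205}}{30} \approx 68.323 i$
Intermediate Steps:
$H = 7$ ($H = 5 - -2 = 5 + 2 = 7$)
$I{\left(M \right)} = \frac{1}{-178 + M}$
$T{\left(v \right)} = 90 - v^{2} - 157 v$ ($T{\left(v \right)} = 3 - \left(\left(v^{2} + 157 v\right) - 87\right) = 3 - \left(-87 + v^{2} + 157 v\right) = 90 - v^{2} - 157 v$)
$\sqrt{I{\left(q{\left(H,-2 \right)} \right)} + T{\left(26 \right)}} = \sqrt{\frac{1}{-178 - 2} - 4668} = \sqrt{\frac{1}{-180} - 4668} = \sqrt{- \frac{1}{180} - 4668} = \sqrt{- \frac{840241}{180}} = \frac{i \sqrt{4201205}}{30}$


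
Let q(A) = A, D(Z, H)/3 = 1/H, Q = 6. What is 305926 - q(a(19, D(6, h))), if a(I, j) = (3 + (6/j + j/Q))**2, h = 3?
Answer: 11010311/36 ≈ 3.0584e+5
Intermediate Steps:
D(Z, H) = 3/H
a(I, j) = (3 + 6/j + j/6)**2 (a(I, j) = (3 + (6/j + j/6))**2 = (3 + 6/j + j/6)**2)
305926 - q(a(19, D(6, h))) = 305926 - (36 + (3/3)**2 + 18*(3/3))**2/(36*(3/3)**2) = 305926 - (36 + (3*(1/3))**2 + 18*(3*(1/3)))**2/(36*(3*(1/3))**2) = 305926 - (36 + 1**2 + 18*1)**2/(36*1**2) = 305926 - (36 + 1 + 18)**2/36 = 305926 - 55**2/36 = 305926 - 3025/36 = 11010311/36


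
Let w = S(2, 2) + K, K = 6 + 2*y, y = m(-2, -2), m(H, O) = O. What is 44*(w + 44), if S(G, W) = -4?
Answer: 1848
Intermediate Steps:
y = -2
K = 2 (K = 6 + 2*(-2) = 6 - 4 = 2)
w = -2 (w = -4 + 2 = -2)
44*(w + 44) = 44*(-2 + 44) = 44*42 = 1848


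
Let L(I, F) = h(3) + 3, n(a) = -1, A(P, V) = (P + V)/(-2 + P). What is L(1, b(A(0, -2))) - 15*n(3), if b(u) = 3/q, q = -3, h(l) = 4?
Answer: 22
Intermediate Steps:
A(P, V) = (P + V)/(-2 + P)
b(u) = -1 (b(u) = 3/(-3) = 3*(-1/3) = -1)
L(I, F) = 7 (L(I, F) = 4 + 3 = 7)
L(1, b(A(0, -2))) - 15*n(3) = 7 - 15*(-1) = 7 + 15 = 22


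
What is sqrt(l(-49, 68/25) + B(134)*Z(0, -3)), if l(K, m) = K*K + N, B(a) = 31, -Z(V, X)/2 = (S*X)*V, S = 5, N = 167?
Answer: 2*sqrt(642) ≈ 50.675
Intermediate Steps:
Z(V, X) = -10*V*X (Z(V, X) = -2*5*X*V = -10*V*X)
l(K, m) = 167 + K**2 (l(K, m) = K*K + 167 = K**2 + 167 = 167 + K**2)
sqrt(l(-49, 68/25) + B(134)*Z(0, -3)) = sqrt((167 + (-49)**2) + 31*(-10*0*(-3))) = sqrt((167 + 2401) + 31*0) = sqrt(2568 + 0) = sqrt(2568) = 2*sqrt(642)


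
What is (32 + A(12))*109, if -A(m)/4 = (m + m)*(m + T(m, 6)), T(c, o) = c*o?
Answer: -875488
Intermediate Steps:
A(m) = -56*m² (A(m) = -4*(m + m)*(m + m*6) = -4*2*m*(m + 6*m) = -4*2*m*7*m = -56*m²)
(32 + A(12))*109 = (32 - 56*12²)*109 = (32 - 56*144)*109 = (32 - 8064)*109 = -8032*109 = -875488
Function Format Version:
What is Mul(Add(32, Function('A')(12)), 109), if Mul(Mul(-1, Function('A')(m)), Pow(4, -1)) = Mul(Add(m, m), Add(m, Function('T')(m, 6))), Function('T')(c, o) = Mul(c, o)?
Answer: -875488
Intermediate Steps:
Function('A')(m) = Mul(-56, Pow(m, 2)) (Function('A')(m) = Mul(-4, Mul(Add(m, m), Add(m, Mul(m, 6)))) = Mul(-4, Mul(Mul(2, m), Add(m, Mul(6, m)))) = Mul(-4, Mul(Mul(2, m), Mul(7, m))) = Mul(-4, Mul(14, Pow(m, 2))) = Mul(-56, Pow(m, 2)))
Mul(Add(32, Function('A')(12)), 109) = Mul(Add(32, Mul(-56, Pow(12, 2))), 109) = Mul(Add(32, Mul(-56, 144)), 109) = Mul(Add(32, -8064), 109) = Mul(-8032, 109) = -875488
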